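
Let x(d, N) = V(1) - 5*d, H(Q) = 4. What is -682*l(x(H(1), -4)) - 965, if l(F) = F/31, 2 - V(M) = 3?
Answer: -503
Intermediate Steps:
V(M) = -1 (V(M) = 2 - 1*3 = 2 - 3 = -1)
x(d, N) = -1 - 5*d
l(F) = F/31 (l(F) = F*(1/31) = F/31)
-682*l(x(H(1), -4)) - 965 = -22*(-1 - 5*4) - 965 = -22*(-1 - 20) - 965 = -22*(-21) - 965 = -682*(-21/31) - 965 = 462 - 965 = -503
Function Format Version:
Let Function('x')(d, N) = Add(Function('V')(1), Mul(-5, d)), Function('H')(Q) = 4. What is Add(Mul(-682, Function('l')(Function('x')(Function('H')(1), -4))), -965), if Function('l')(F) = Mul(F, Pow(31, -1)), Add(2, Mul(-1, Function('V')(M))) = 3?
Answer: -503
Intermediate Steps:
Function('V')(M) = -1 (Function('V')(M) = Add(2, Mul(-1, 3)) = Add(2, -3) = -1)
Function('x')(d, N) = Add(-1, Mul(-5, d))
Function('l')(F) = Mul(Rational(1, 31), F) (Function('l')(F) = Mul(F, Rational(1, 31)) = Mul(Rational(1, 31), F))
Add(Mul(-682, Function('l')(Function('x')(Function('H')(1), -4))), -965) = Add(Mul(-682, Mul(Rational(1, 31), Add(-1, Mul(-5, 4)))), -965) = Add(Mul(-682, Mul(Rational(1, 31), Add(-1, -20))), -965) = Add(Mul(-682, Mul(Rational(1, 31), -21)), -965) = Add(Mul(-682, Rational(-21, 31)), -965) = Add(462, -965) = -503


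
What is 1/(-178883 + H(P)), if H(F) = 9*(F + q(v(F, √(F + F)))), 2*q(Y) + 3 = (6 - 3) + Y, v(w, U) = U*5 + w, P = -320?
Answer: -183203/33563663209 - 180*I*√10/33563663209 ≈ -5.4584e-6 - 1.6959e-8*I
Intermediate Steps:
v(w, U) = w + 5*U (v(w, U) = 5*U + w = w + 5*U)
q(Y) = Y/2 (q(Y) = -3/2 + ((6 - 3) + Y)/2 = -3/2 + (3 + Y)/2 = -3/2 + (3/2 + Y/2) = Y/2)
H(F) = 27*F/2 + 45*√2*√F/2 (H(F) = 9*(F + (F + 5*√(F + F))/2) = 9*(F + (F + 5*√(2*F))/2) = 9*(F + (F + 5*(√2*√F))/2) = 9*(F + (F + 5*√2*√F)/2) = 9*(F + (F/2 + 5*√2*√F/2)) = 9*(3*F/2 + 5*√2*√F/2) = 27*F/2 + 45*√2*√F/2)
1/(-178883 + H(P)) = 1/(-178883 + ((27/2)*(-320) + 45*√2*√(-320)/2)) = 1/(-178883 + (-4320 + 45*√2*(8*I*√5)/2)) = 1/(-178883 + (-4320 + 180*I*√10)) = 1/(-183203 + 180*I*√10)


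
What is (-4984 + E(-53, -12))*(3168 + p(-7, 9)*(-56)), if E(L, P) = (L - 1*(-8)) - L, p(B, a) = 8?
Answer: -13534720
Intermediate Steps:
E(L, P) = 8 (E(L, P) = (L + 8) - L = (8 + L) - L = 8)
(-4984 + E(-53, -12))*(3168 + p(-7, 9)*(-56)) = (-4984 + 8)*(3168 + 8*(-56)) = -4976*(3168 - 448) = -4976*2720 = -13534720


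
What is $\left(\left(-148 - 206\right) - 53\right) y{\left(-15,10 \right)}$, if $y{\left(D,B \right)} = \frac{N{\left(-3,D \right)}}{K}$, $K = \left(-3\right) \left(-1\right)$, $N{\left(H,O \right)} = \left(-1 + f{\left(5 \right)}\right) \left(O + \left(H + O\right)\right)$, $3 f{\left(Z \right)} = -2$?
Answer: $- \frac{22385}{3} \approx -7461.7$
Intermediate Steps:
$f{\left(Z \right)} = - \frac{2}{3}$ ($f{\left(Z \right)} = \frac{1}{3} \left(-2\right) = - \frac{2}{3}$)
$N{\left(H,O \right)} = - \frac{10 O}{3} - \frac{5 H}{3}$ ($N{\left(H,O \right)} = \left(-1 - \frac{2}{3}\right) \left(O + \left(H + O\right)\right) = - \frac{5 \left(H + 2 O\right)}{3} = - \frac{10 O}{3} - \frac{5 H}{3}$)
$K = 3$
$y{\left(D,B \right)} = \frac{5}{3} - \frac{10 D}{9}$ ($y{\left(D,B \right)} = \frac{- \frac{10 D}{3} - -5}{3} = \left(- \frac{10 D}{3} + 5\right) \frac{1}{3} = \left(5 - \frac{10 D}{3}\right) \frac{1}{3} = \frac{5}{3} - \frac{10 D}{9}$)
$\left(\left(-148 - 206\right) - 53\right) y{\left(-15,10 \right)} = \left(\left(-148 - 206\right) - 53\right) \left(\frac{5}{3} - - \frac{50}{3}\right) = \left(-354 - 53\right) \left(\frac{5}{3} + \frac{50}{3}\right) = \left(-407\right) \frac{55}{3} = - \frac{22385}{3}$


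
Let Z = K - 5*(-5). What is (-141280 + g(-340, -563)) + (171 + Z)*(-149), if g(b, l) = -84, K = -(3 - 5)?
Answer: -170866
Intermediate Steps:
K = 2 (K = -1*(-2) = 2)
Z = 27 (Z = 2 - 5*(-5) = 2 + 25 = 27)
(-141280 + g(-340, -563)) + (171 + Z)*(-149) = (-141280 - 84) + (171 + 27)*(-149) = -141364 + 198*(-149) = -141364 - 29502 = -170866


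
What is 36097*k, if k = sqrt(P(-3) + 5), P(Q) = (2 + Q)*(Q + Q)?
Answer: 36097*sqrt(11) ≈ 1.1972e+5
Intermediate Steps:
P(Q) = 2*Q*(2 + Q) (P(Q) = (2 + Q)*(2*Q) = 2*Q*(2 + Q))
k = sqrt(11) (k = sqrt(2*(-3)*(2 - 3) + 5) = sqrt(2*(-3)*(-1) + 5) = sqrt(6 + 5) = sqrt(11) ≈ 3.3166)
36097*k = 36097*sqrt(11)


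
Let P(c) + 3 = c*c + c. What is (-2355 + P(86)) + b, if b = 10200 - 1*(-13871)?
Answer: 29195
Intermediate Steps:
P(c) = -3 + c + c² (P(c) = -3 + (c*c + c) = -3 + (c² + c) = -3 + (c + c²) = -3 + c + c²)
b = 24071 (b = 10200 + 13871 = 24071)
(-2355 + P(86)) + b = (-2355 + (-3 + 86 + 86²)) + 24071 = (-2355 + (-3 + 86 + 7396)) + 24071 = (-2355 + 7479) + 24071 = 5124 + 24071 = 29195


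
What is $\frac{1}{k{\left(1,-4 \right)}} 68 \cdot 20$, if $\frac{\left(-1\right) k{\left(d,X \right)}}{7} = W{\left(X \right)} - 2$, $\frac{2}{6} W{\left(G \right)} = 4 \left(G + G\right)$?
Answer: $\frac{680}{343} \approx 1.9825$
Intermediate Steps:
$W{\left(G \right)} = 24 G$ ($W{\left(G \right)} = 3 \cdot 4 \left(G + G\right) = 3 \cdot 4 \cdot 2 G = 3 \cdot 8 G = 24 G$)
$k{\left(d,X \right)} = 14 - 168 X$ ($k{\left(d,X \right)} = - 7 \left(24 X - 2\right) = - 7 \left(-2 + 24 X\right) = 14 - 168 X$)
$\frac{1}{k{\left(1,-4 \right)}} 68 \cdot 20 = \frac{1}{14 - -672} \cdot 68 \cdot 20 = \frac{1}{14 + 672} \cdot 68 \cdot 20 = \frac{1}{686} \cdot 68 \cdot 20 = \frac{34}{343} \cdot 20 = \frac{680}{343}$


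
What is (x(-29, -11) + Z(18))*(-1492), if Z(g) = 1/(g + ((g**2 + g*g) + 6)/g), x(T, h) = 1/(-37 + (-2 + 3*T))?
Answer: -160390/10269 ≈ -15.619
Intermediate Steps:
x(T, h) = 1/(-39 + 3*T)
Z(g) = 1/(g + (6 + 2*g**2)/g) (Z(g) = 1/(g + ((g**2 + g**2) + 6)/g) = 1/(g + (2*g**2 + 6)/g) = 1/(g + (6 + 2*g**2)/g))
(x(-29, -11) + Z(18))*(-1492) = (1/(3*(-13 - 29)) + (1/3)*18/(2 + 18**2))*(-1492) = ((1/3)/(-42) + (1/3)*18/(2 + 324))*(-1492) = ((1/3)*(-1/42) + (1/3)*18/326)*(-1492) = (-1/126 + (1/3)*18*(1/326))*(-1492) = (-1/126 + 3/163)*(-1492) = (215/20538)*(-1492) = -160390/10269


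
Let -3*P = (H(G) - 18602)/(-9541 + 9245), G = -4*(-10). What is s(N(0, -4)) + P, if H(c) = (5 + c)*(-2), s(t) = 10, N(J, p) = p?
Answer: -2453/222 ≈ -11.050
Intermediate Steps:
G = 40
H(c) = -10 - 2*c
P = -4673/222 (P = -((-10 - 2*40) - 18602)/(3*(-9541 + 9245)) = -((-10 - 80) - 18602)/(3*(-296)) = -(-90 - 18602)*(-1)/(3*296) = -(-18692)*(-1)/(3*296) = -1/3*4673/74 = -4673/222 ≈ -21.050)
s(N(0, -4)) + P = 10 - 4673/222 = -2453/222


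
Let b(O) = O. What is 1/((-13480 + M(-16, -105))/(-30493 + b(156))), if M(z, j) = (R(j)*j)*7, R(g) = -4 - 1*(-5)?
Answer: 30337/14215 ≈ 2.1342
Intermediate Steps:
R(g) = 1 (R(g) = -4 + 5 = 1)
M(z, j) = 7*j (M(z, j) = (1*j)*7 = j*7 = 7*j)
1/((-13480 + M(-16, -105))/(-30493 + b(156))) = 1/((-13480 + 7*(-105))/(-30493 + 156)) = 1/((-13480 - 735)/(-30337)) = 1/(-14215*(-1/30337)) = 1/(14215/30337) = 30337/14215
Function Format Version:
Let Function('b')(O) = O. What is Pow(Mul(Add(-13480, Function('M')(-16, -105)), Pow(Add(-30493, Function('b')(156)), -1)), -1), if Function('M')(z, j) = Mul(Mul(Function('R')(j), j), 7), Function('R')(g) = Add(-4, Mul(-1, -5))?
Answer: Rational(30337, 14215) ≈ 2.1342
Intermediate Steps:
Function('R')(g) = 1 (Function('R')(g) = Add(-4, 5) = 1)
Function('M')(z, j) = Mul(7, j) (Function('M')(z, j) = Mul(Mul(1, j), 7) = Mul(j, 7) = Mul(7, j))
Pow(Mul(Add(-13480, Function('M')(-16, -105)), Pow(Add(-30493, Function('b')(156)), -1)), -1) = Pow(Mul(Add(-13480, Mul(7, -105)), Pow(Add(-30493, 156), -1)), -1) = Pow(Mul(Add(-13480, -735), Pow(-30337, -1)), -1) = Pow(Mul(-14215, Rational(-1, 30337)), -1) = Pow(Rational(14215, 30337), -1) = Rational(30337, 14215)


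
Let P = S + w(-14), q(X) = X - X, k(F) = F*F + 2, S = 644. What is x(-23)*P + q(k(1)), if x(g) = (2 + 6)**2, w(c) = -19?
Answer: 40000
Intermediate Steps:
k(F) = 2 + F**2 (k(F) = F**2 + 2 = 2 + F**2)
x(g) = 64 (x(g) = 8**2 = 64)
q(X) = 0
P = 625 (P = 644 - 19 = 625)
x(-23)*P + q(k(1)) = 64*625 + 0 = 40000 + 0 = 40000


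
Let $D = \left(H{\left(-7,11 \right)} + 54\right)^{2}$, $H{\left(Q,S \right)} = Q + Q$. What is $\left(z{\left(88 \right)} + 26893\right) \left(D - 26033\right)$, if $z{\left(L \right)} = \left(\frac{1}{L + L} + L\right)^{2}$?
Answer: $- \frac{26215306452337}{30976} \approx -8.4631 \cdot 10^{8}$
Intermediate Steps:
$H{\left(Q,S \right)} = 2 Q$
$z{\left(L \right)} = \left(L + \frac{1}{2 L}\right)^{2}$ ($z{\left(L \right)} = \left(\frac{1}{2 L} + L\right)^{2} = \left(L + \frac{1}{2 L}\right)^{2}$)
$D = 1600$ ($D = \left(2 \left(-7\right) + 54\right)^{2} = \left(-14 + 54\right)^{2} = 40^{2} = 1600$)
$\left(z{\left(88 \right)} + 26893\right) \left(D - 26033\right) = \left(\frac{\left(1 + 2 \cdot 88^{2}\right)^{2}}{4 \cdot 7744} + 26893\right) \left(1600 - 26033\right) = \left(\frac{1}{4} \cdot \frac{1}{7744} \left(1 + 2 \cdot 7744\right)^{2} + 26893\right) \left(-24433\right) = \left(\frac{1}{4} \cdot \frac{1}{7744} \left(1 + 15488\right)^{2} + 26893\right) \left(-24433\right) = \left(\frac{1}{4} \cdot \frac{1}{7744} \cdot 15489^{2} + 26893\right) \left(-24433\right) = \left(\frac{1}{4} \cdot \frac{1}{7744} \cdot 239909121 + 26893\right) \left(-24433\right) = \left(\frac{239909121}{30976} + 26893\right) \left(-24433\right) = \frac{1072946689}{30976} \left(-24433\right) = - \frac{26215306452337}{30976}$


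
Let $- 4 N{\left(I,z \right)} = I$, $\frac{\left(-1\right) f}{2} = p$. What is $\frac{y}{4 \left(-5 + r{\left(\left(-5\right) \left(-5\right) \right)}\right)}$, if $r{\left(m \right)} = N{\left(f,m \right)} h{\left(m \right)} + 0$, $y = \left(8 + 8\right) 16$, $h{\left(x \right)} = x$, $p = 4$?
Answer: $\frac{64}{45} \approx 1.4222$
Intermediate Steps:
$f = -8$ ($f = \left(-2\right) 4 = -8$)
$N{\left(I,z \right)} = - \frac{I}{4}$
$y = 256$ ($y = 16 \cdot 16 = 256$)
$r{\left(m \right)} = 2 m$ ($r{\left(m \right)} = \left(- \frac{1}{4}\right) \left(-8\right) m + 0 = 2 m + 0 = 2 m$)
$\frac{y}{4 \left(-5 + r{\left(\left(-5\right) \left(-5\right) \right)}\right)} = \frac{256}{4 \left(-5 + 2 \left(\left(-5\right) \left(-5\right)\right)\right)} = \frac{256}{4 \left(-5 + 2 \cdot 25\right)} = \frac{256}{4 \left(-5 + 50\right)} = \frac{256}{4 \cdot 45} = \frac{256}{180} = 256 \cdot \frac{1}{180} = \frac{64}{45}$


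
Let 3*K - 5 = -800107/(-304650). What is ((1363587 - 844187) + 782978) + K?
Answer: 1190310696457/913950 ≈ 1.3024e+6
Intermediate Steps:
K = 2323357/913950 (K = 5/3 + (-800107/(-304650))/3 = 5/3 + (-800107*(-1/304650))/3 = 5/3 + (⅓)*(800107/304650) = 5/3 + 800107/913950 = 2323357/913950 ≈ 2.5421)
((1363587 - 844187) + 782978) + K = ((1363587 - 844187) + 782978) + 2323357/913950 = (519400 + 782978) + 2323357/913950 = 1302378 + 2323357/913950 = 1190310696457/913950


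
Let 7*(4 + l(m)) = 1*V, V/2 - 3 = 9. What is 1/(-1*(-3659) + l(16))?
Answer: 7/25609 ≈ 0.00027334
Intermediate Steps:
V = 24 (V = 6 + 2*9 = 6 + 18 = 24)
l(m) = -4/7 (l(m) = -4 + (1*24)/7 = -4 + (⅐)*24 = -4 + 24/7 = -4/7)
1/(-1*(-3659) + l(16)) = 1/(-1*(-3659) - 4/7) = 1/(3659 - 4/7) = 1/(25609/7) = 7/25609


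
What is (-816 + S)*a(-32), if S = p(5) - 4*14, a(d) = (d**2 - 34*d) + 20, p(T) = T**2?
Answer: -1805804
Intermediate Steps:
a(d) = 20 + d**2 - 34*d
S = -31 (S = 5**2 - 4*14 = 25 - 56 = -31)
(-816 + S)*a(-32) = (-816 - 31)*(20 + (-32)**2 - 34*(-32)) = -847*(20 + 1024 + 1088) = -847*2132 = -1805804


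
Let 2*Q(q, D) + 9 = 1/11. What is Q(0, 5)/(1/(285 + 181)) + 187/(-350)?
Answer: -7993957/3850 ≈ -2076.4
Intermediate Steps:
Q(q, D) = -49/11 (Q(q, D) = -9/2 + (1/2)/11 = -9/2 + (1/2)*(1/11) = -9/2 + 1/22 = -49/11)
Q(0, 5)/(1/(285 + 181)) + 187/(-350) = -49/(11*(1/(285 + 181))) + 187/(-350) = -49/(11*(1/466)) + 187*(-1/350) = -49/(11*1/466) - 187/350 = -49/11*466 - 187/350 = -22834/11 - 187/350 = -7993957/3850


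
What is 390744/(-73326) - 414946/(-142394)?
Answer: -300157985/124299791 ≈ -2.4148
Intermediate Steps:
390744/(-73326) - 414946/(-142394) = 390744*(-1/73326) - 414946*(-1/142394) = -65124/12221 + 29639/10171 = -300157985/124299791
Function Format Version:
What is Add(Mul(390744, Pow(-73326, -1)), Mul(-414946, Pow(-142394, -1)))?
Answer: Rational(-300157985, 124299791) ≈ -2.4148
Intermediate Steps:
Add(Mul(390744, Pow(-73326, -1)), Mul(-414946, Pow(-142394, -1))) = Add(Mul(390744, Rational(-1, 73326)), Mul(-414946, Rational(-1, 142394))) = Add(Rational(-65124, 12221), Rational(29639, 10171)) = Rational(-300157985, 124299791)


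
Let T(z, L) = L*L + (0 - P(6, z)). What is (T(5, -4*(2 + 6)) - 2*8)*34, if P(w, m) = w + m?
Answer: 33898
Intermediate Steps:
P(w, m) = m + w
T(z, L) = -6 + L**2 - z (T(z, L) = L*L + (0 - (z + 6)) = L**2 + (0 - (6 + z)) = L**2 + (0 + (-6 - z)) = L**2 + (-6 - z) = -6 + L**2 - z)
(T(5, -4*(2 + 6)) - 2*8)*34 = ((-6 + (-4*(2 + 6))**2 - 1*5) - 2*8)*34 = ((-6 + (-4*8)**2 - 5) - 1*16)*34 = ((-6 + (-32)**2 - 5) - 16)*34 = ((-6 + 1024 - 5) - 16)*34 = (1013 - 16)*34 = 997*34 = 33898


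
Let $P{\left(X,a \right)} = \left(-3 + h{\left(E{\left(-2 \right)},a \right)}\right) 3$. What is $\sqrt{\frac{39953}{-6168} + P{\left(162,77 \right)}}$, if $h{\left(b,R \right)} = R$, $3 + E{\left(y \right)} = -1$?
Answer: $\frac{\sqrt{2049846906}}{3084} \approx 14.681$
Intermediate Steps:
$E{\left(y \right)} = -4$ ($E{\left(y \right)} = -3 - 1 = -4$)
$P{\left(X,a \right)} = -9 + 3 a$ ($P{\left(X,a \right)} = \left(-3 + a\right) 3 = -9 + 3 a$)
$\sqrt{\frac{39953}{-6168} + P{\left(162,77 \right)}} = \sqrt{\frac{39953}{-6168} + \left(-9 + 3 \cdot 77\right)} = \sqrt{39953 \left(- \frac{1}{6168}\right) + \left(-9 + 231\right)} = \sqrt{- \frac{39953}{6168} + 222} = \sqrt{\frac{1329343}{6168}} = \frac{\sqrt{2049846906}}{3084}$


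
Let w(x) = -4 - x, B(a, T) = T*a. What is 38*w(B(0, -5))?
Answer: -152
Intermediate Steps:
38*w(B(0, -5)) = 38*(-4 - (-5)*0) = 38*(-4 - 1*0) = 38*(-4 + 0) = 38*(-4) = -152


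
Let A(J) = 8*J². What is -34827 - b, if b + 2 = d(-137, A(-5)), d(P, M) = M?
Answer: -35025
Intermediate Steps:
b = 198 (b = -2 + 8*(-5)² = -2 + 8*25 = -2 + 200 = 198)
-34827 - b = -34827 - 1*198 = -34827 - 198 = -35025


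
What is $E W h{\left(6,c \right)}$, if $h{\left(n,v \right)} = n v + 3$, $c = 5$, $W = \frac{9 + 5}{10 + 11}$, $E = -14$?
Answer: $-308$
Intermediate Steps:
$W = \frac{2}{3}$ ($W = \frac{14}{21} = 14 \cdot \frac{1}{21} = \frac{2}{3} \approx 0.66667$)
$h{\left(n,v \right)} = 3 + n v$
$E W h{\left(6,c \right)} = \left(-14\right) \frac{2}{3} \left(3 + 6 \cdot 5\right) = - \frac{28 \left(3 + 30\right)}{3} = \left(- \frac{28}{3}\right) 33 = -308$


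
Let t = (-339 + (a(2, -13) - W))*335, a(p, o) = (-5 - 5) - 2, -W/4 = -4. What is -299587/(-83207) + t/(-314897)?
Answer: 104568932154/26201634679 ≈ 3.9909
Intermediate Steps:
W = 16 (W = -4*(-4) = 16)
a(p, o) = -12 (a(p, o) = -10 - 2 = -12)
t = -122945 (t = (-339 + (-12 - 1*16))*335 = (-339 + (-12 - 16))*335 = (-339 - 28)*335 = -367*335 = -122945)
-299587/(-83207) + t/(-314897) = -299587/(-83207) - 122945/(-314897) = -299587*(-1/83207) - 122945*(-1/314897) = 299587/83207 + 122945/314897 = 104568932154/26201634679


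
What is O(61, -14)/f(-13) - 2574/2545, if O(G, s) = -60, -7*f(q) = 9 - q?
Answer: 506136/27995 ≈ 18.080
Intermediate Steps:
f(q) = -9/7 + q/7 (f(q) = -(9 - q)/7 = -9/7 + q/7)
O(61, -14)/f(-13) - 2574/2545 = -60/(-9/7 + (⅐)*(-13)) - 2574/2545 = -60/(-9/7 - 13/7) - 2574*1/2545 = -60/(-22/7) - 2574/2545 = -60*(-7/22) - 2574/2545 = 210/11 - 2574/2545 = 506136/27995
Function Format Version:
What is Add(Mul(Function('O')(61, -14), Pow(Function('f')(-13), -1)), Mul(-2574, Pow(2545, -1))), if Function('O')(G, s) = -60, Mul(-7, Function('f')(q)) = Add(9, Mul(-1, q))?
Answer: Rational(506136, 27995) ≈ 18.080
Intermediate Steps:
Function('f')(q) = Add(Rational(-9, 7), Mul(Rational(1, 7), q)) (Function('f')(q) = Mul(Rational(-1, 7), Add(9, Mul(-1, q))) = Add(Rational(-9, 7), Mul(Rational(1, 7), q)))
Add(Mul(Function('O')(61, -14), Pow(Function('f')(-13), -1)), Mul(-2574, Pow(2545, -1))) = Add(Mul(-60, Pow(Add(Rational(-9, 7), Mul(Rational(1, 7), -13)), -1)), Mul(-2574, Pow(2545, -1))) = Add(Mul(-60, Pow(Add(Rational(-9, 7), Rational(-13, 7)), -1)), Mul(-2574, Rational(1, 2545))) = Add(Mul(-60, Pow(Rational(-22, 7), -1)), Rational(-2574, 2545)) = Add(Mul(-60, Rational(-7, 22)), Rational(-2574, 2545)) = Add(Rational(210, 11), Rational(-2574, 2545)) = Rational(506136, 27995)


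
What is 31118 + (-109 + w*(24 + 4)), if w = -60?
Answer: 29329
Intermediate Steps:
31118 + (-109 + w*(24 + 4)) = 31118 + (-109 - 60*(24 + 4)) = 31118 + (-109 - 60*28) = 31118 + (-109 - 1680) = 31118 - 1789 = 29329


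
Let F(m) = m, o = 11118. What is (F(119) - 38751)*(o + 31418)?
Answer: -1643250752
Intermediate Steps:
(F(119) - 38751)*(o + 31418) = (119 - 38751)*(11118 + 31418) = -38632*42536 = -1643250752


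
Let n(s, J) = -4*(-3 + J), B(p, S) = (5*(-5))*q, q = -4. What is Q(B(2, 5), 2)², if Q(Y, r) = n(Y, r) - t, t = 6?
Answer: 4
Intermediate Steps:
B(p, S) = 100 (B(p, S) = (5*(-5))*(-4) = -25*(-4) = 100)
n(s, J) = 12 - 4*J
Q(Y, r) = 6 - 4*r (Q(Y, r) = (12 - 4*r) - 1*6 = (12 - 4*r) - 6 = 6 - 4*r)
Q(B(2, 5), 2)² = (6 - 4*2)² = (6 - 8)² = (-2)² = 4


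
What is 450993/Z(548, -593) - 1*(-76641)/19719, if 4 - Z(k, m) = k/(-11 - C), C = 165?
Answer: 416743079/6573 ≈ 63402.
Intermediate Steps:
Z(k, m) = 4 + k/176 (Z(k, m) = 4 - k/(-11 - 1*165) = 4 - k/(-11 - 165) = 4 - k/(-176) = 4 - k*(-1)/176 = 4 - (-1)*k/176 = 4 + k/176)
450993/Z(548, -593) - 1*(-76641)/19719 = 450993/(4 + (1/176)*548) - 1*(-76641)/19719 = 450993/(4 + 137/44) + 76641*(1/19719) = 450993/(313/44) + 25547/6573 = 450993*(44/313) + 25547/6573 = 19843692/313 + 25547/6573 = 416743079/6573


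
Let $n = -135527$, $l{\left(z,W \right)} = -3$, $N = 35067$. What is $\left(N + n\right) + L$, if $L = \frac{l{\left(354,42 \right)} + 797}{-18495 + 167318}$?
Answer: $- \frac{14950757786}{148823} \approx -1.0046 \cdot 10^{5}$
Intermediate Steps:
$L = \frac{794}{148823}$ ($L = \frac{-3 + 797}{-18495 + 167318} = \frac{794}{148823} \approx 0.0053352$)
$\left(N + n\right) + L = \left(35067 - 135527\right) + \frac{794}{148823} = -100460 + \frac{794}{148823} = - \frac{14950757786}{148823}$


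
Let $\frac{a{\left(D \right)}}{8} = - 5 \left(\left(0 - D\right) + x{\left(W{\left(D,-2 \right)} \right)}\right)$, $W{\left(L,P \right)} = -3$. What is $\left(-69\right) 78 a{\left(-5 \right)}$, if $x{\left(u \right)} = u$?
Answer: $430560$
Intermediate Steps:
$a{\left(D \right)} = 120 + 40 D$ ($a{\left(D \right)} = 8 \left(- 5 \left(\left(0 - D\right) - 3\right)\right) = 8 \left(- 5 \left(- D - 3\right)\right) = 8 \left(- 5 \left(-3 - D\right)\right) = 8 \left(15 + 5 D\right) = 120 + 40 D$)
$\left(-69\right) 78 a{\left(-5 \right)} = \left(-69\right) 78 \left(120 + 40 \left(-5\right)\right) = - 5382 \left(120 - 200\right) = \left(-5382\right) \left(-80\right) = 430560$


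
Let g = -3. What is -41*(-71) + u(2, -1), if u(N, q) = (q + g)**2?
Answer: 2927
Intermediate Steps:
u(N, q) = (-3 + q)**2 (u(N, q) = (q - 3)**2 = (-3 + q)**2)
-41*(-71) + u(2, -1) = -41*(-71) + (-3 - 1)**2 = 2911 + (-4)**2 = 2911 + 16 = 2927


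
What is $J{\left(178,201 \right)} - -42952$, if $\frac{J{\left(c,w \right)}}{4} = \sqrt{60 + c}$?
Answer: $42952 + 4 \sqrt{238} \approx 43014.0$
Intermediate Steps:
$J{\left(c,w \right)} = 4 \sqrt{60 + c}$
$J{\left(178,201 \right)} - -42952 = 4 \sqrt{60 + 178} - -42952 = 4 \sqrt{238} + 42952 = 42952 + 4 \sqrt{238}$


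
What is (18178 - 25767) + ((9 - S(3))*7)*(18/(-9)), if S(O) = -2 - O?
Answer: -7785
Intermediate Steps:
(18178 - 25767) + ((9 - S(3))*7)*(18/(-9)) = (18178 - 25767) + ((9 - (-2 - 1*3))*7)*(18/(-9)) = -7589 + ((9 - (-2 - 3))*7)*(18*(-⅑)) = -7589 + ((9 - 1*(-5))*7)*(-2) = -7589 + ((9 + 5)*7)*(-2) = -7589 + (14*7)*(-2) = -7589 + 98*(-2) = -7589 - 196 = -7785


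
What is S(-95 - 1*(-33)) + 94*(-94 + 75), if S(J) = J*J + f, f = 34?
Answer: 2092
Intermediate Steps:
S(J) = 34 + J² (S(J) = J*J + 34 = J² + 34 = 34 + J²)
S(-95 - 1*(-33)) + 94*(-94 + 75) = (34 + (-95 - 1*(-33))²) + 94*(-94 + 75) = (34 + (-95 + 33)²) + 94*(-19) = (34 + (-62)²) - 1786 = (34 + 3844) - 1786 = 3878 - 1786 = 2092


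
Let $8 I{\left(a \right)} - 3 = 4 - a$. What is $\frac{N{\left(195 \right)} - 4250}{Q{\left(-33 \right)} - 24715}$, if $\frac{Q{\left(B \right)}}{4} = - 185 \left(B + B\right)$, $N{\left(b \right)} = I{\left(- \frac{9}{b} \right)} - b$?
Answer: $- \frac{1155471}{6272500} \approx -0.18421$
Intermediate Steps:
$I{\left(a \right)} = \frac{7}{8} - \frac{a}{8}$ ($I{\left(a \right)} = \frac{3}{8} + \frac{4 - a}{8} = \frac{3}{8} - \left(- \frac{1}{2} + \frac{a}{8}\right) = \frac{7}{8} - \frac{a}{8}$)
$N{\left(b \right)} = \frac{7}{8} - b + \frac{9}{8 b}$ ($N{\left(b \right)} = \left(\frac{7}{8} - \frac{\left(-9\right) \frac{1}{b}}{8}\right) - b = \left(\frac{7}{8} + \frac{9}{8 b}\right) - b = \frac{7}{8} - b + \frac{9}{8 b}$)
$Q{\left(B \right)} = - 1480 B$ ($Q{\left(B \right)} = 4 \left(- 185 \left(B + B\right)\right) = 4 \left(- 185 \cdot 2 B\right) = 4 \left(- 370 B\right) = - 1480 B$)
$\frac{N{\left(195 \right)} - 4250}{Q{\left(-33 \right)} - 24715} = \frac{\left(\frac{7}{8} - 195 + \frac{9}{8 \cdot 195}\right) - 4250}{\left(-1480\right) \left(-33\right) - 24715} = \frac{\left(\frac{7}{8} - 195 + \frac{9}{8} \cdot \frac{1}{195}\right) - 4250}{48840 - 24715} = \frac{\left(\frac{7}{8} - 195 + \frac{3}{520}\right) - 4250}{24125} = \left(- \frac{50471}{260} - 4250\right) \frac{1}{24125} = \left(- \frac{1155471}{260}\right) \frac{1}{24125} = - \frac{1155471}{6272500}$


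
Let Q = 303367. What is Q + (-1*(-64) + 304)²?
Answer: 438791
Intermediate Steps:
Q + (-1*(-64) + 304)² = 303367 + (-1*(-64) + 304)² = 303367 + (64 + 304)² = 303367 + 368² = 303367 + 135424 = 438791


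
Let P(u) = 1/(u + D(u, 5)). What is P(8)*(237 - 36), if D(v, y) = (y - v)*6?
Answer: -201/10 ≈ -20.100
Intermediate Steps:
D(v, y) = -6*v + 6*y
P(u) = 1/(30 - 5*u) (P(u) = 1/(u + (-6*u + 6*5)) = 1/(u + (-6*u + 30)) = 1/(u + (30 - 6*u)) = 1/(30 - 5*u))
P(8)*(237 - 36) = (-1/(-30 + 5*8))*(237 - 36) = -1/(-30 + 40)*201 = -1/10*201 = -1*⅒*201 = -⅒*201 = -201/10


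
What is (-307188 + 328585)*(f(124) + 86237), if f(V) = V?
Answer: 1847866317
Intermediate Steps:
(-307188 + 328585)*(f(124) + 86237) = (-307188 + 328585)*(124 + 86237) = 21397*86361 = 1847866317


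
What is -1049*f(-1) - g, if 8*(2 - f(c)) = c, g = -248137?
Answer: 1967263/8 ≈ 2.4591e+5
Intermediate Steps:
f(c) = 2 - c/8
-1049*f(-1) - g = -1049*(2 - ⅛*(-1)) - 1*(-248137) = -1049*(2 + ⅛) + 248137 = -1049*17/8 + 248137 = -17833/8 + 248137 = 1967263/8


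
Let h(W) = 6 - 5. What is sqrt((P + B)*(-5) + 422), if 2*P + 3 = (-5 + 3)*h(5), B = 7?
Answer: sqrt(1598)/2 ≈ 19.987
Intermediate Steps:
h(W) = 1
P = -5/2 (P = -3/2 + ((-5 + 3)*1)/2 = -3/2 + (-2*1)/2 = -3/2 + (1/2)*(-2) = -3/2 - 1 = -5/2 ≈ -2.5000)
sqrt((P + B)*(-5) + 422) = sqrt((-5/2 + 7)*(-5) + 422) = sqrt((9/2)*(-5) + 422) = sqrt(-45/2 + 422) = sqrt(799/2) = sqrt(1598)/2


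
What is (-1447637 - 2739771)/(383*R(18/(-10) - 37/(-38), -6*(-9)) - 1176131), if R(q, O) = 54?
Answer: 4187408/1155449 ≈ 3.6241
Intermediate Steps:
(-1447637 - 2739771)/(383*R(18/(-10) - 37/(-38), -6*(-9)) - 1176131) = (-1447637 - 2739771)/(383*54 - 1176131) = -4187408/(20682 - 1176131) = -4187408/(-1155449) = -4187408*(-1/1155449) = 4187408/1155449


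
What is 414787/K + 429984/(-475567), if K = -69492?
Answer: -227139457357/33048101964 ≈ -6.8730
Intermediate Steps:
414787/K + 429984/(-475567) = 414787/(-69492) + 429984/(-475567) = 414787*(-1/69492) + 429984*(-1/475567) = -414787/69492 - 429984/475567 = -227139457357/33048101964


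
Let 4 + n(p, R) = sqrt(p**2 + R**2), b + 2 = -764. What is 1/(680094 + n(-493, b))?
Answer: 136018/92504315659 - sqrt(829805)/462521578295 ≈ 1.4684e-6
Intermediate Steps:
b = -766 (b = -2 - 764 = -766)
n(p, R) = -4 + sqrt(R**2 + p**2) (n(p, R) = -4 + sqrt(p**2 + R**2) = -4 + sqrt(R**2 + p**2))
1/(680094 + n(-493, b)) = 1/(680094 + (-4 + sqrt((-766)**2 + (-493)**2))) = 1/(680094 + (-4 + sqrt(586756 + 243049))) = 1/(680094 + (-4 + sqrt(829805))) = 1/(680090 + sqrt(829805))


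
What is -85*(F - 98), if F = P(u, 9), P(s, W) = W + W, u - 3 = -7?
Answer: 6800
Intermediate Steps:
u = -4 (u = 3 - 7 = -4)
P(s, W) = 2*W
F = 18 (F = 2*9 = 18)
-85*(F - 98) = -85*(18 - 98) = -85*(-80) = 6800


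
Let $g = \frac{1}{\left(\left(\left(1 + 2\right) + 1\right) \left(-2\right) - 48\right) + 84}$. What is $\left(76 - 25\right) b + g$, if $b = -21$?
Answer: $- \frac{29987}{28} \approx -1071.0$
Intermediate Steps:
$g = \frac{1}{28}$ ($g = \frac{1}{\left(\left(3 + 1\right) \left(-2\right) - 48\right) + 84} = \frac{1}{\left(4 \left(-2\right) - 48\right) + 84} = \frac{1}{\left(-8 - 48\right) + 84} = \frac{1}{-56 + 84} = \frac{1}{28} \approx 0.035714$)
$\left(76 - 25\right) b + g = \left(76 - 25\right) \left(-21\right) + \frac{1}{28} = 51 \left(-21\right) + \frac{1}{28} = -1071 + \frac{1}{28} = - \frac{29987}{28}$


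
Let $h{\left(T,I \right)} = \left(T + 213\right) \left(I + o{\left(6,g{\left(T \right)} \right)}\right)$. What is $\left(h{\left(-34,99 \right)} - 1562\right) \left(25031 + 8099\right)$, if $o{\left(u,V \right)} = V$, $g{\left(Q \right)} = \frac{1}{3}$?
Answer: $\frac{1611973280}{3} \approx 5.3732 \cdot 10^{8}$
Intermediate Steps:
$g{\left(Q \right)} = \frac{1}{3}$
$h{\left(T,I \right)} = \left(213 + T\right) \left(\frac{1}{3} + I\right)$ ($h{\left(T,I \right)} = \left(T + 213\right) \left(I + \frac{1}{3}\right) = \left(213 + T\right) \left(\frac{1}{3} + I\right)$)
$\left(h{\left(-34,99 \right)} - 1562\right) \left(25031 + 8099\right) = \left(\left(71 + 213 \cdot 99 + \frac{1}{3} \left(-34\right) + 99 \left(-34\right)\right) - 1562\right) \left(25031 + 8099\right) = \left(\left(71 + 21087 - \frac{34}{3} - 3366\right) - 1562\right) 33130 = \left(\frac{53342}{3} - 1562\right) 33130 = \frac{48656}{3} \cdot 33130 = \frac{1611973280}{3}$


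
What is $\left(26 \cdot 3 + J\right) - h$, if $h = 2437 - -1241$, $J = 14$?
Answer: $-3586$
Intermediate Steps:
$h = 3678$ ($h = 2437 + 1241 = 3678$)
$\left(26 \cdot 3 + J\right) - h = \left(26 \cdot 3 + 14\right) - 3678 = \left(78 + 14\right) - 3678 = 92 - 3678 = -3586$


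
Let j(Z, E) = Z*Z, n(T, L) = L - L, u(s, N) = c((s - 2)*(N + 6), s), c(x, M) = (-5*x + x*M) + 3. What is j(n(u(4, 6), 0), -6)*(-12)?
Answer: 0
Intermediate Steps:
c(x, M) = 3 - 5*x + M*x (c(x, M) = (-5*x + M*x) + 3 = 3 - 5*x + M*x)
u(s, N) = 3 - 5*(-2 + s)*(6 + N) + s*(-2 + s)*(6 + N) (u(s, N) = 3 - 5*(s - 2)*(N + 6) + s*((s - 2)*(N + 6)) = 3 - 5*(-2 + s)*(6 + N) + s*((-2 + s)*(6 + N)) = 3 - 5*(-2 + s)*(6 + N) + s*(-2 + s)*(6 + N))
n(T, L) = 0
j(Z, E) = Z²
j(n(u(4, 6), 0), -6)*(-12) = 0²*(-12) = 0*(-12) = 0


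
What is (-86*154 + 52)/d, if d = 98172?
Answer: -3298/24543 ≈ -0.13438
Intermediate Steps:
(-86*154 + 52)/d = (-86*154 + 52)/98172 = (-13244 + 52)*(1/98172) = -13192*1/98172 = -3298/24543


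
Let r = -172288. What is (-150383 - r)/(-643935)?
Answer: -4381/128787 ≈ -0.034017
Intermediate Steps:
(-150383 - r)/(-643935) = (-150383 - 1*(-172288))/(-643935) = (-150383 + 172288)*(-1/643935) = 21905*(-1/643935) = -4381/128787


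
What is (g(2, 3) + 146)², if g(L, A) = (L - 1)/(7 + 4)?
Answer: 2582449/121 ≈ 21343.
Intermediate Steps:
g(L, A) = -1/11 + L/11 (g(L, A) = (-1 + L)/11 = (-1 + L)*(1/11) = -1/11 + L/11)
(g(2, 3) + 146)² = ((-1/11 + (1/11)*2) + 146)² = ((-1/11 + 2/11) + 146)² = (1/11 + 146)² = (1607/11)² = 2582449/121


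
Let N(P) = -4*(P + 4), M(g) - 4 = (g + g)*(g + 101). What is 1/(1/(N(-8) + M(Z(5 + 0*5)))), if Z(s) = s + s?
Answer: 2240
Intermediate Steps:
Z(s) = 2*s
M(g) = 4 + 2*g*(101 + g) (M(g) = 4 + (g + g)*(g + 101) = 4 + (2*g)*(101 + g) = 4 + 2*g*(101 + g))
N(P) = -16 - 4*P (N(P) = -4*(4 + P) = -16 - 4*P)
1/(1/(N(-8) + M(Z(5 + 0*5)))) = 1/(1/((-16 - 4*(-8)) + (4 + 2*(2*(5 + 0*5))² + 202*(2*(5 + 0*5))))) = 1/(1/((-16 + 32) + (4 + 2*(2*(5 + 0))² + 202*(2*(5 + 0))))) = 1/(1/(16 + (4 + 2*(2*5)² + 202*(2*5)))) = 1/(1/(16 + (4 + 2*10² + 202*10))) = 1/(1/(16 + (4 + 2*100 + 2020))) = 1/(1/(16 + (4 + 200 + 2020))) = 1/(1/(16 + 2224)) = 1/(1/2240) = 2240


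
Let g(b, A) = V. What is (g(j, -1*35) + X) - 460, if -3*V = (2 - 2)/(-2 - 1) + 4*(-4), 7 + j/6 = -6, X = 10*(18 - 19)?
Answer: -1394/3 ≈ -464.67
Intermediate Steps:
X = -10 (X = 10*(-1) = -10)
j = -78 (j = -42 + 6*(-6) = -42 - 36 = -78)
V = 16/3 (V = -((2 - 2)/(-2 - 1) + 4*(-4))/3 = -(0/(-3) - 16)/3 = -(0*(-⅓) - 16)/3 = -(0 - 16)/3 = -⅓*(-16) = 16/3 ≈ 5.3333)
g(b, A) = 16/3
(g(j, -1*35) + X) - 460 = (16/3 - 10) - 460 = -14/3 - 460 = -1394/3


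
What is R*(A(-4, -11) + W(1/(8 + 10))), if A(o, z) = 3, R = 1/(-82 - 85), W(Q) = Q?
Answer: -55/3006 ≈ -0.018297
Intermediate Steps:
R = -1/167 (R = 1/(-167) = -1/167 ≈ -0.0059880)
R*(A(-4, -11) + W(1/(8 + 10))) = -(3 + 1/(8 + 10))/167 = -(3 + 1/18)/167 = -1/167*55/18 = -55/3006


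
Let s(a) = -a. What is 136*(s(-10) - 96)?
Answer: -11696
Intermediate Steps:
136*(s(-10) - 96) = 136*(-1*(-10) - 96) = 136*(10 - 96) = 136*(-86) = -11696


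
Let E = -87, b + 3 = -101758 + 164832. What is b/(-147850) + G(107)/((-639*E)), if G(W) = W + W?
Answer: -3474666203/8219425050 ≈ -0.42274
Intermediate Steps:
G(W) = 2*W
b = 63071 (b = -3 + (-101758 + 164832) = -3 + 63074 = 63071)
b/(-147850) + G(107)/((-639*E)) = 63071/(-147850) + (2*107)/((-639*(-87))) = 63071*(-1/147850) + 214/55593 = -63071/147850 + 214*(1/55593) = -63071/147850 + 214/55593 = -3474666203/8219425050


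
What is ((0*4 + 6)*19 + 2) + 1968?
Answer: 2084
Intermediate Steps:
((0*4 + 6)*19 + 2) + 1968 = ((0 + 6)*19 + 2) + 1968 = (6*19 + 2) + 1968 = (114 + 2) + 1968 = 116 + 1968 = 2084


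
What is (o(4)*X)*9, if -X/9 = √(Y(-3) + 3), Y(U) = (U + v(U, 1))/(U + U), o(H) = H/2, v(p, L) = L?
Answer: -54*√30 ≈ -295.77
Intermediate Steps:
o(H) = H/2 (o(H) = H*(½) = H/2)
Y(U) = (1 + U)/(2*U) (Y(U) = (U + 1)/(U + U) = (1 + U)/((2*U)) = (1 + U)*(1/(2*U)) = (1 + U)/(2*U))
X = -3*√30 (X = -9*√((½)*(1 - 3)/(-3) + 3) = -9*√((½)*(-⅓)*(-2) + 3) = -9*√(⅓ + 3) = -3*√30 ≈ -16.432)
(o(4)*X)*9 = (((½)*4)*(-3*√30))*9 = (2*(-3*√30))*9 = -6*√30*9 = -54*√30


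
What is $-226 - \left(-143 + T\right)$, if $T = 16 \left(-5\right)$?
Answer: $-3$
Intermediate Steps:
$T = -80$
$-226 - \left(-143 + T\right) = -226 - \left(-143 - 80\right) = -226 - -223 = -226 + 223 = -3$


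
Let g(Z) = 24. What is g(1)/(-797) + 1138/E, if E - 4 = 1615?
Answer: 868130/1290343 ≈ 0.67279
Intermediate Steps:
E = 1619 (E = 4 + 1615 = 1619)
g(1)/(-797) + 1138/E = 24/(-797) + 1138/1619 = 24*(-1/797) + 1138*(1/1619) = -24/797 + 1138/1619 = 868130/1290343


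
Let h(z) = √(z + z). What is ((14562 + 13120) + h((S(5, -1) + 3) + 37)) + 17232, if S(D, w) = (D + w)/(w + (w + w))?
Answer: 44914 + 2*√174/3 ≈ 44923.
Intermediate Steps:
S(D, w) = (D + w)/(3*w) (S(D, w) = (D + w)/(w + 2*w) = (D + w)/((3*w)) = (D + w)*(1/(3*w)) = (D + w)/(3*w))
h(z) = √2*√z (h(z) = √(2*z) = √2*√z)
((14562 + 13120) + h((S(5, -1) + 3) + 37)) + 17232 = ((14562 + 13120) + √2*√(((⅓)*(5 - 1)/(-1) + 3) + 37)) + 17232 = (27682 + √2*√(((⅓)*(-1)*4 + 3) + 37)) + 17232 = (27682 + √2*√((-4/3 + 3) + 37)) + 17232 = (27682 + √2*√(5/3 + 37)) + 17232 = (27682 + √2*√(116/3)) + 17232 = (27682 + √2*(2*√87/3)) + 17232 = (27682 + 2*√174/3) + 17232 = 44914 + 2*√174/3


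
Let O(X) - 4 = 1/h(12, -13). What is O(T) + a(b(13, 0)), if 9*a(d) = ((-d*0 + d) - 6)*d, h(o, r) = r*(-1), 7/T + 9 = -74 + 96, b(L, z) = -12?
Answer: 365/13 ≈ 28.077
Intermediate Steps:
T = 7/13 (T = 7/(-9 + (-74 + 96)) = 7/(-9 + 22) = 7/13 ≈ 0.53846)
h(o, r) = -r
a(d) = d*(-6 + d)/9 (a(d) = (((-d*0 + d) - 6)*d)/9 = (((0 + d) - 6)*d)/9 = ((d - 6)*d)/9 = ((-6 + d)*d)/9 = (d*(-6 + d))/9 = d*(-6 + d)/9)
O(X) = 53/13 (O(X) = 4 + 1/(-1*(-13)) = 4 + 1/13 = 53/13)
O(T) + a(b(13, 0)) = 53/13 + (⅑)*(-12)*(-6 - 12) = 53/13 + (⅑)*(-12)*(-18) = 53/13 + 24 = 365/13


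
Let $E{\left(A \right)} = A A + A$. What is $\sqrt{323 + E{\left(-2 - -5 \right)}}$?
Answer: $\sqrt{335} \approx 18.303$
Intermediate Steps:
$E{\left(A \right)} = A + A^{2}$ ($E{\left(A \right)} = A^{2} + A = A + A^{2}$)
$\sqrt{323 + E{\left(-2 - -5 \right)}} = \sqrt{323 + \left(-2 - -5\right) \left(1 - -3\right)} = \sqrt{323 + \left(-2 + 5\right) \left(1 + \left(-2 + 5\right)\right)} = \sqrt{323 + 3 \left(1 + 3\right)} = \sqrt{323 + 3 \cdot 4} = \sqrt{323 + 12} = \sqrt{335}$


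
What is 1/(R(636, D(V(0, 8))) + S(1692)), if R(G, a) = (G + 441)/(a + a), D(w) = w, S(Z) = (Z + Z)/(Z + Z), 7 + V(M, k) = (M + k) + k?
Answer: 6/365 ≈ 0.016438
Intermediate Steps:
V(M, k) = -7 + M + 2*k (V(M, k) = -7 + ((M + k) + k) = -7 + (M + 2*k) = -7 + M + 2*k)
S(Z) = 1 (S(Z) = (2*Z)/((2*Z)) = (2*Z)*(1/(2*Z)) = 1)
R(G, a) = (441 + G)/(2*a) (R(G, a) = (441 + G)/((2*a)) = (441 + G)*(1/(2*a)) = (441 + G)/(2*a))
1/(R(636, D(V(0, 8))) + S(1692)) = 1/((441 + 636)/(2*(-7 + 0 + 2*8)) + 1) = 1/((1/2)*1077/(-7 + 0 + 16) + 1) = 1/((1/2)*1077/9 + 1) = 1/((1/2)*(1/9)*1077 + 1) = 1/(359/6 + 1) = 1/(365/6) = 6/365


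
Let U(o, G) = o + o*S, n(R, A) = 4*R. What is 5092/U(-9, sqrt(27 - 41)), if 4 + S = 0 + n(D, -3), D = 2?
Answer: -5092/45 ≈ -113.16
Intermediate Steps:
S = 4 (S = -4 + (0 + 4*2) = -4 + (0 + 8) = -4 + 8 = 4)
U(o, G) = 5*o (U(o, G) = o + o*4 = o + 4*o = 5*o)
5092/U(-9, sqrt(27 - 41)) = 5092/((5*(-9))) = 5092/(-45) = 5092*(-1/45) = -5092/45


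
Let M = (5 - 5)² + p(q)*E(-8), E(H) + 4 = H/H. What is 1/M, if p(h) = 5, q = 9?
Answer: -1/15 ≈ -0.066667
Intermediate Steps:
E(H) = -3 (E(H) = -4 + H/H = -4 + 1 = -3)
M = -15 (M = (5 - 5)² + 5*(-3) = 0² - 15 = 0 - 15 = -15)
1/M = 1/(-15) = -1/15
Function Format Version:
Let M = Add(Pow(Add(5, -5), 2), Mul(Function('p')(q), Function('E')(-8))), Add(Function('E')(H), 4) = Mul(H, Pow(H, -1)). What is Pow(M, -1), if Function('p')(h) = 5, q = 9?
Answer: Rational(-1, 15) ≈ -0.066667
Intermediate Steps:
Function('E')(H) = -3 (Function('E')(H) = Add(-4, Mul(H, Pow(H, -1))) = Add(-4, 1) = -3)
M = -15 (M = Add(Pow(Add(5, -5), 2), Mul(5, -3)) = Add(Pow(0, 2), -15) = Add(0, -15) = -15)
Pow(M, -1) = Pow(-15, -1) = Rational(-1, 15)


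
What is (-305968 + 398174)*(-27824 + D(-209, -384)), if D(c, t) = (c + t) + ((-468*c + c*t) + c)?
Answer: 13779449052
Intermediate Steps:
D(c, t) = t - 466*c + c*t (D(c, t) = (c + t) + (-467*c + c*t) = t - 466*c + c*t)
(-305968 + 398174)*(-27824 + D(-209, -384)) = (-305968 + 398174)*(-27824 + (-384 - 466*(-209) - 209*(-384))) = 92206*(-27824 + (-384 + 97394 + 80256)) = 92206*(-27824 + 177266) = 92206*149442 = 13779449052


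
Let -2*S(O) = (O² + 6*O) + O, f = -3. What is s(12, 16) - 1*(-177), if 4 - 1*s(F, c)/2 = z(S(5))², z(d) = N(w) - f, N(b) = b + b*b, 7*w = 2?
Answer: 389735/2401 ≈ 162.32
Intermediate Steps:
w = 2/7 (w = (⅐)*2 = 2/7 ≈ 0.28571)
N(b) = b + b²
S(O) = -7*O/2 - O²/2 (S(O) = -((O² + 6*O) + O)/2 = -(O² + 7*O)/2 = -7*O/2 - O²/2)
z(d) = 165/49 (z(d) = 2*(1 + 2/7)/7 - 1*(-3) = (2/7)*(9/7) + 3 = 18/49 + 3 = 165/49)
s(F, c) = -35242/2401 (s(F, c) = 8 - 2*(165/49)² = 8 - 2*27225/2401 = 8 - 54450/2401 = -35242/2401)
s(12, 16) - 1*(-177) = -35242/2401 - 1*(-177) = -35242/2401 + 177 = 389735/2401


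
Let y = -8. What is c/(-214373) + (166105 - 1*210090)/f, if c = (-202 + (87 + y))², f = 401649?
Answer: -15505744126/86102701077 ≈ -0.18008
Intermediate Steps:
c = 15129 (c = (-202 + (87 - 8))² = (-202 + 79)² = (-123)² = 15129)
c/(-214373) + (166105 - 1*210090)/f = 15129/(-214373) + (166105 - 1*210090)/401649 = 15129*(-1/214373) + (166105 - 210090)*(1/401649) = -15129/214373 - 43985*1/401649 = -15129/214373 - 43985/401649 = -15505744126/86102701077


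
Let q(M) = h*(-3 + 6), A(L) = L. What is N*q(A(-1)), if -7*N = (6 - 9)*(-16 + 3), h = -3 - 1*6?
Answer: 1053/7 ≈ 150.43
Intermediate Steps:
h = -9 (h = -3 - 6 = -9)
q(M) = -27 (q(M) = -9*(-3 + 6) = -9*3 = -27)
N = -39/7 (N = -(6 - 9)*(-16 + 3)/7 = -(-3)*(-13)/7 = -⅐*39 = -39/7 ≈ -5.5714)
N*q(A(-1)) = -39/7*(-27) = 1053/7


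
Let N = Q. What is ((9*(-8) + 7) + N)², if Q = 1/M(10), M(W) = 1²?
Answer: 4096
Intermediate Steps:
M(W) = 1
Q = 1 (Q = 1/1 = 1)
N = 1
((9*(-8) + 7) + N)² = ((9*(-8) + 7) + 1)² = ((-72 + 7) + 1)² = (-65 + 1)² = (-64)² = 4096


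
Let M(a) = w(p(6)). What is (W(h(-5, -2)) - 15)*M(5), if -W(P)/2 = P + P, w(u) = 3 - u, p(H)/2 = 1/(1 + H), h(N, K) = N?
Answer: 95/7 ≈ 13.571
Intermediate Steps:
p(H) = 2/(1 + H)
M(a) = 19/7 (M(a) = 3 - 2/(1 + 6) = 3 - 2/7 = 19/7)
W(P) = -4*P (W(P) = -2*(P + P) = -4*P)
(W(h(-5, -2)) - 15)*M(5) = (-4*(-5) - 15)*(19/7) = (20 - 15)*(19/7) = 5*(19/7) = 95/7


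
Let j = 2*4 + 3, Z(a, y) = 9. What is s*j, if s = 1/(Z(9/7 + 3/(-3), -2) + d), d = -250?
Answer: -11/241 ≈ -0.045643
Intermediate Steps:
j = 11 (j = 8 + 3 = 11)
s = -1/241 (s = 1/(9 - 250) = 1/(-241) = -1/241 ≈ -0.0041494)
s*j = -1/241*11 = -11/241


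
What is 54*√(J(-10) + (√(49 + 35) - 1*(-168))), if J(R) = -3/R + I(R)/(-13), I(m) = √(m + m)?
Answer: 27*√(2844270 + 33800*√21 - 2600*I*√5)/65 ≈ 719.37 - 0.69723*I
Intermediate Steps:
I(m) = √2*√m (I(m) = √(2*m) = √2*√m)
J(R) = -3/R - √2*√R/13 (J(R) = -3/R + (√2*√R)/(-13) = -3/R + (√2*√R)*(-1/13) = -3/R - √2*√R/13)
54*√(J(-10) + (√(49 + 35) - 1*(-168))) = 54*√((1/13)*(-39 - √2*(-10)^(3/2))/(-10) + (√(49 + 35) - 1*(-168))) = 54*√((1/13)*(-⅒)*(-39 - √2*(-10*I*√10)) + (√84 + 168)) = 54*√((1/13)*(-⅒)*(-39 + 20*I*√5) + (2*√21 + 168)) = 54*√((3/10 - 2*I*√5/13) + (168 + 2*√21)) = 54*√(1683/10 + 2*√21 - 2*I*√5/13)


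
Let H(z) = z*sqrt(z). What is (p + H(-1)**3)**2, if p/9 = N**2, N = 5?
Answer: (225 + I)**2 ≈ 50624.0 + 450.0*I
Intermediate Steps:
H(z) = z**(3/2)
p = 225 (p = 9*5**2 = 9*25 = 225)
(p + H(-1)**3)**2 = (225 + ((-1)**(3/2))**3)**2 = (225 + (-I)**3)**2 = (225 + I)**2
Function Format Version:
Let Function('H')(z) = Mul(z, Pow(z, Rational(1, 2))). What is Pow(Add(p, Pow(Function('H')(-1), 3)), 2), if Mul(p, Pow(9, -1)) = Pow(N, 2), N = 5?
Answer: Pow(Add(225, I), 2) ≈ Add(50624., Mul(450.0, I))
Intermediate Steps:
Function('H')(z) = Pow(z, Rational(3, 2))
p = 225 (p = Mul(9, Pow(5, 2)) = Mul(9, 25) = 225)
Pow(Add(p, Pow(Function('H')(-1), 3)), 2) = Pow(Add(225, Pow(Pow(-1, Rational(3, 2)), 3)), 2) = Pow(Add(225, Pow(Mul(-1, I), 3)), 2) = Pow(Add(225, I), 2)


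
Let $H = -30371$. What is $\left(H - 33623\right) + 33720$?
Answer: $-30274$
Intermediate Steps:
$\left(H - 33623\right) + 33720 = \left(-30371 - 33623\right) + 33720 = -63994 + 33720 = -30274$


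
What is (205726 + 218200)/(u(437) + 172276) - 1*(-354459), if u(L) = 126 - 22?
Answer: 30551033173/86190 ≈ 3.5446e+5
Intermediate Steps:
u(L) = 104
(205726 + 218200)/(u(437) + 172276) - 1*(-354459) = (205726 + 218200)/(104 + 172276) - 1*(-354459) = 423926/172380 + 354459 = 423926*(1/172380) + 354459 = 211963/86190 + 354459 = 30551033173/86190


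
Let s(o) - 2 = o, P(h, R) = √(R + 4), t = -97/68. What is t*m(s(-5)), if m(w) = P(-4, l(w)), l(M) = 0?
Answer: -97/34 ≈ -2.8529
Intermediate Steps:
t = -97/68 (t = -97*1/68 = -97/68 ≈ -1.4265)
P(h, R) = √(4 + R)
s(o) = 2 + o
m(w) = 2 (m(w) = √(4 + 0) = √4 = 2)
t*m(s(-5)) = -97/68*2 = -97/34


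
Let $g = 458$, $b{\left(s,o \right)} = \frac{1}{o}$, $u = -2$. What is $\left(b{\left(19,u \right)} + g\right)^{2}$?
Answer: $\frac{837225}{4} \approx 2.0931 \cdot 10^{5}$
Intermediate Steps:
$\left(b{\left(19,u \right)} + g\right)^{2} = \left(\frac{1}{-2} + 458\right)^{2} = \left(- \frac{1}{2} + 458\right)^{2} = \left(\frac{915}{2}\right)^{2} = \frac{837225}{4}$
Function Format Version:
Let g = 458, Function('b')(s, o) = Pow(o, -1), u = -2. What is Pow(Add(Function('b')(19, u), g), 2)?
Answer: Rational(837225, 4) ≈ 2.0931e+5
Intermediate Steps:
Pow(Add(Function('b')(19, u), g), 2) = Pow(Add(Pow(-2, -1), 458), 2) = Pow(Add(Rational(-1, 2), 458), 2) = Pow(Rational(915, 2), 2) = Rational(837225, 4)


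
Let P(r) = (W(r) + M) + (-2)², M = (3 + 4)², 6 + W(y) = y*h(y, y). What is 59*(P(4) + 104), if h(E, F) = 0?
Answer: 8909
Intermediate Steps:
W(y) = -6 (W(y) = -6 + y*0 = -6 + 0 = -6)
M = 49 (M = 7² = 49)
P(r) = 47 (P(r) = (-6 + 49) + (-2)² = 43 + 4 = 47)
59*(P(4) + 104) = 59*(47 + 104) = 59*151 = 8909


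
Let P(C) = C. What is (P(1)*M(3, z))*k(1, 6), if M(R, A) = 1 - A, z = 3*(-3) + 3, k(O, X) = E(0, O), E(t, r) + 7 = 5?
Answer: -14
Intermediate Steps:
E(t, r) = -2 (E(t, r) = -7 + 5 = -2)
k(O, X) = -2
z = -6 (z = -9 + 3 = -6)
(P(1)*M(3, z))*k(1, 6) = (1*(1 - 1*(-6)))*(-2) = (1*(1 + 6))*(-2) = (1*7)*(-2) = 7*(-2) = -14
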